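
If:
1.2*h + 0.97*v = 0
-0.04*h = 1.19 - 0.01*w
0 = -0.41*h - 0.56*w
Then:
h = -25.15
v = 31.11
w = 18.41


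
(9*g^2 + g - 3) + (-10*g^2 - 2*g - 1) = -g^2 - g - 4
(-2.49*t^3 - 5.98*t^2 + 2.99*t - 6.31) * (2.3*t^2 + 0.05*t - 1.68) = -5.727*t^5 - 13.8785*t^4 + 10.7612*t^3 - 4.3171*t^2 - 5.3387*t + 10.6008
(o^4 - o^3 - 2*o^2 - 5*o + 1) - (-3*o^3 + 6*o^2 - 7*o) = o^4 + 2*o^3 - 8*o^2 + 2*o + 1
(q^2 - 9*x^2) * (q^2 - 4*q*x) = q^4 - 4*q^3*x - 9*q^2*x^2 + 36*q*x^3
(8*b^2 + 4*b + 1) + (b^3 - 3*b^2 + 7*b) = b^3 + 5*b^2 + 11*b + 1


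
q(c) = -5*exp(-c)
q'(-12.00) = 813773.96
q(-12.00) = -813773.96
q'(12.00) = 0.00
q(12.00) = 0.00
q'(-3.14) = 115.52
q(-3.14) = -115.52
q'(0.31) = 3.67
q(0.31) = -3.67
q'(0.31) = 3.67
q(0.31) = -3.67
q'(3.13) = 0.22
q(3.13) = -0.22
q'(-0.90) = 12.30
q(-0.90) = -12.30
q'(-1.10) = 15.02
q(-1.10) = -15.02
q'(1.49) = 1.13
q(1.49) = -1.13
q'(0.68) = 2.53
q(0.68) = -2.53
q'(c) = 5*exp(-c)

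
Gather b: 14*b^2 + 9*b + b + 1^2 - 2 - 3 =14*b^2 + 10*b - 4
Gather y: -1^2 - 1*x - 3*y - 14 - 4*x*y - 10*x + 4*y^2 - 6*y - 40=-11*x + 4*y^2 + y*(-4*x - 9) - 55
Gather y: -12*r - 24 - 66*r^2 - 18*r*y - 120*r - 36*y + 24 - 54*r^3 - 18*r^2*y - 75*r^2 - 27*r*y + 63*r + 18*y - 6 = -54*r^3 - 141*r^2 - 69*r + y*(-18*r^2 - 45*r - 18) - 6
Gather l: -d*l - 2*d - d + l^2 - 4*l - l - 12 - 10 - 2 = -3*d + l^2 + l*(-d - 5) - 24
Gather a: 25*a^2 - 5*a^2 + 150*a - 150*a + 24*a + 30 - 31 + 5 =20*a^2 + 24*a + 4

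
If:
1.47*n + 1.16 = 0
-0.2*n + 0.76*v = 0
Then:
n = -0.79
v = -0.21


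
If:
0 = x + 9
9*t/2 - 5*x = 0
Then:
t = -10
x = -9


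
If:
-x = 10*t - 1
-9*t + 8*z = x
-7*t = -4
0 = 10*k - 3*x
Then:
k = -99/70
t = 4/7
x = -33/7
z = 3/56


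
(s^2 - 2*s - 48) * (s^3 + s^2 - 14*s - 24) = s^5 - s^4 - 64*s^3 - 44*s^2 + 720*s + 1152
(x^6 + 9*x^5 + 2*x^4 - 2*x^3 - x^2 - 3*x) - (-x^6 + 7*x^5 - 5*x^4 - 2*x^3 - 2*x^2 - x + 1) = 2*x^6 + 2*x^5 + 7*x^4 + x^2 - 2*x - 1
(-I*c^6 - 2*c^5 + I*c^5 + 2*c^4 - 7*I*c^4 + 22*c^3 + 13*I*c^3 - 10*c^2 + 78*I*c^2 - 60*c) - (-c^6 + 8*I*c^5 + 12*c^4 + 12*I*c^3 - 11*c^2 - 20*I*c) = c^6 - I*c^6 - 2*c^5 - 7*I*c^5 - 10*c^4 - 7*I*c^4 + 22*c^3 + I*c^3 + c^2 + 78*I*c^2 - 60*c + 20*I*c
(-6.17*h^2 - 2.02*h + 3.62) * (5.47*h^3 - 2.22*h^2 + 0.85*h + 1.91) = -33.7499*h^5 + 2.648*h^4 + 19.0413*h^3 - 21.5381*h^2 - 0.7812*h + 6.9142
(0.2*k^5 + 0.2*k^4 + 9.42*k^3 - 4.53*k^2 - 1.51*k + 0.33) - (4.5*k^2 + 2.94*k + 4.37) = 0.2*k^5 + 0.2*k^4 + 9.42*k^3 - 9.03*k^2 - 4.45*k - 4.04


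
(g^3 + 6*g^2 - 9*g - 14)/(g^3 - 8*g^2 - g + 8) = (g^2 + 5*g - 14)/(g^2 - 9*g + 8)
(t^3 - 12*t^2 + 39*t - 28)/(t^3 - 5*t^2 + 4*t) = (t - 7)/t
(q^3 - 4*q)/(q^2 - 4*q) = (q^2 - 4)/(q - 4)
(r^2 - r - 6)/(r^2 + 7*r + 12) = (r^2 - r - 6)/(r^2 + 7*r + 12)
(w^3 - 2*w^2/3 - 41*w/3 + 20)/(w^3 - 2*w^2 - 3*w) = (3*w^2 + 7*w - 20)/(3*w*(w + 1))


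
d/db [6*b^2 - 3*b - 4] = 12*b - 3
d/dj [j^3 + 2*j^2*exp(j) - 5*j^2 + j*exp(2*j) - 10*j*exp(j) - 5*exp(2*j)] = 2*j^2*exp(j) + 3*j^2 + 2*j*exp(2*j) - 6*j*exp(j) - 10*j - 9*exp(2*j) - 10*exp(j)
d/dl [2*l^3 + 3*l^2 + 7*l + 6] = 6*l^2 + 6*l + 7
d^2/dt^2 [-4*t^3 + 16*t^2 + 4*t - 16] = 32 - 24*t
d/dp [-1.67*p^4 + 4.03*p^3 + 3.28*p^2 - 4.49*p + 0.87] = -6.68*p^3 + 12.09*p^2 + 6.56*p - 4.49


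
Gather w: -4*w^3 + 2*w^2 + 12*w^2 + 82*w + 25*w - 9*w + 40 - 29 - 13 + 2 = -4*w^3 + 14*w^2 + 98*w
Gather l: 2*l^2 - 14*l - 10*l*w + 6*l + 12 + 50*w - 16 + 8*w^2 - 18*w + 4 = 2*l^2 + l*(-10*w - 8) + 8*w^2 + 32*w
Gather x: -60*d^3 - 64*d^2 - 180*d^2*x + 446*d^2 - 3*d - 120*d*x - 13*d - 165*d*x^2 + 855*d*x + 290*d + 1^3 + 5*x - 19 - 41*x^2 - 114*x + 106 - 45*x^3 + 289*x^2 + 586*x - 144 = -60*d^3 + 382*d^2 + 274*d - 45*x^3 + x^2*(248 - 165*d) + x*(-180*d^2 + 735*d + 477) - 56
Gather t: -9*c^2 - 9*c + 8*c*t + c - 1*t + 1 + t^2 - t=-9*c^2 - 8*c + t^2 + t*(8*c - 2) + 1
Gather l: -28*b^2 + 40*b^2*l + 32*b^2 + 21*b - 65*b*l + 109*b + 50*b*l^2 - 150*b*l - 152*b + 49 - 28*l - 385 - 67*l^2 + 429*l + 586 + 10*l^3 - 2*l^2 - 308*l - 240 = 4*b^2 - 22*b + 10*l^3 + l^2*(50*b - 69) + l*(40*b^2 - 215*b + 93) + 10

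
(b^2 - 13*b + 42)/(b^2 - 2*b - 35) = (b - 6)/(b + 5)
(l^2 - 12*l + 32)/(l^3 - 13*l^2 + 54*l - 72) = (l - 8)/(l^2 - 9*l + 18)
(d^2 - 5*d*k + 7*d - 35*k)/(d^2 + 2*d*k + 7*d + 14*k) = (d - 5*k)/(d + 2*k)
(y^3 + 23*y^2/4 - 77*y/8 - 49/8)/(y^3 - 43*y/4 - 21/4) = (4*y^2 + 21*y - 49)/(2*(2*y^2 - y - 21))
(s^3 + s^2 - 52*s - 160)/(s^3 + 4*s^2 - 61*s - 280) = (s + 4)/(s + 7)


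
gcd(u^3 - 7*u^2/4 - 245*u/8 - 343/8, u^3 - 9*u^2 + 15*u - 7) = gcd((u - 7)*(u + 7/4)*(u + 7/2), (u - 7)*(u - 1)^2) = u - 7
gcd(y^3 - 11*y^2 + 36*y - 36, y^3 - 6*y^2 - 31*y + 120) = y - 3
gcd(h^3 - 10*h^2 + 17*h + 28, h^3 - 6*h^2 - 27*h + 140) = h^2 - 11*h + 28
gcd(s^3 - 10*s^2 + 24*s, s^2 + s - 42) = s - 6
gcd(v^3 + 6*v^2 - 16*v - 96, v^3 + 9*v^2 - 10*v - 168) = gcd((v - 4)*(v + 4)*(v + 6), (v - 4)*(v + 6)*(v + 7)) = v^2 + 2*v - 24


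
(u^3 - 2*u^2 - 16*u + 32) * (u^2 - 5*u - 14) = u^5 - 7*u^4 - 20*u^3 + 140*u^2 + 64*u - 448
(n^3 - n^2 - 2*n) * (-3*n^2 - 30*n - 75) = -3*n^5 - 27*n^4 - 39*n^3 + 135*n^2 + 150*n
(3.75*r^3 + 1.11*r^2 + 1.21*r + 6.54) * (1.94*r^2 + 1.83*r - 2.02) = 7.275*r^5 + 9.0159*r^4 - 3.1963*r^3 + 12.6597*r^2 + 9.524*r - 13.2108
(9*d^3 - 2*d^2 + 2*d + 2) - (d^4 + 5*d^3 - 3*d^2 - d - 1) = -d^4 + 4*d^3 + d^2 + 3*d + 3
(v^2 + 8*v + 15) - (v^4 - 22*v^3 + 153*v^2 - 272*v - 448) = -v^4 + 22*v^3 - 152*v^2 + 280*v + 463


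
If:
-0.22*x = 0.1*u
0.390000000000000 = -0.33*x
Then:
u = 2.60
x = -1.18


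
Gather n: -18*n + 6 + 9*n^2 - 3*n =9*n^2 - 21*n + 6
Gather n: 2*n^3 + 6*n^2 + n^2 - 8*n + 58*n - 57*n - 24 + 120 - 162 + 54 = 2*n^3 + 7*n^2 - 7*n - 12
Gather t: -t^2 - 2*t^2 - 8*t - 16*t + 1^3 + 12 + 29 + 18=-3*t^2 - 24*t + 60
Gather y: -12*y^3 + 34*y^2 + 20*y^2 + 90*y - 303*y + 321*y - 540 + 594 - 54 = -12*y^3 + 54*y^2 + 108*y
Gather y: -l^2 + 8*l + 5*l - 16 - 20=-l^2 + 13*l - 36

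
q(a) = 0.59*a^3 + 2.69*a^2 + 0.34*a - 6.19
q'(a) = 1.77*a^2 + 5.38*a + 0.34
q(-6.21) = -45.86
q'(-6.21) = 35.19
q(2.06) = 11.08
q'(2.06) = 18.93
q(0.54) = -5.13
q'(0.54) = 3.76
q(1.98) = 9.61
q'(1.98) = 17.93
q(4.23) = 88.04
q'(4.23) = 54.77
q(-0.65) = -5.44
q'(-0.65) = -2.41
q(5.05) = 140.11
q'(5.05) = 72.65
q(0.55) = -5.09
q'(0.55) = 3.83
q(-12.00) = -642.43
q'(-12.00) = 190.66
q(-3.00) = 1.07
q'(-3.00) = 0.13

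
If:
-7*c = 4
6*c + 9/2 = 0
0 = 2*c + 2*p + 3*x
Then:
No Solution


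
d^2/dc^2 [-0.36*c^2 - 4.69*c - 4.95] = -0.720000000000000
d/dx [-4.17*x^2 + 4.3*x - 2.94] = 4.3 - 8.34*x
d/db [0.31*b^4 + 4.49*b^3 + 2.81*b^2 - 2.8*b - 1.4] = 1.24*b^3 + 13.47*b^2 + 5.62*b - 2.8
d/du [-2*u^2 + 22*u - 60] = 22 - 4*u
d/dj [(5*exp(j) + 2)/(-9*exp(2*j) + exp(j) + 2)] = ((5*exp(j) + 2)*(18*exp(j) - 1) - 45*exp(2*j) + 5*exp(j) + 10)*exp(j)/(-9*exp(2*j) + exp(j) + 2)^2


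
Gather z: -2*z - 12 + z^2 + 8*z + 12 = z^2 + 6*z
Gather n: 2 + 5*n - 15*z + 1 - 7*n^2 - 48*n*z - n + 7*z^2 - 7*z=-7*n^2 + n*(4 - 48*z) + 7*z^2 - 22*z + 3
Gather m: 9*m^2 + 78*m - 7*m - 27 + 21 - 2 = 9*m^2 + 71*m - 8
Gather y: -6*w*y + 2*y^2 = -6*w*y + 2*y^2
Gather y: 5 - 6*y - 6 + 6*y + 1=0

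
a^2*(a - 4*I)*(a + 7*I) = a^4 + 3*I*a^3 + 28*a^2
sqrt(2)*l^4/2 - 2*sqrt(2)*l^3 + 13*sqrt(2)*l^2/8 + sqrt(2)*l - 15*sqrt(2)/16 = (l - 5/2)*(l - 3/2)*(l - sqrt(2)/2)*(sqrt(2)*l/2 + 1/2)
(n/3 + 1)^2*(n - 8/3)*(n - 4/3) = n^4/9 + 2*n^3/9 - 103*n^2/81 - 44*n/27 + 32/9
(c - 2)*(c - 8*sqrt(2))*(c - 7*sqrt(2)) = c^3 - 15*sqrt(2)*c^2 - 2*c^2 + 30*sqrt(2)*c + 112*c - 224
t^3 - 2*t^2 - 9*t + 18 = (t - 3)*(t - 2)*(t + 3)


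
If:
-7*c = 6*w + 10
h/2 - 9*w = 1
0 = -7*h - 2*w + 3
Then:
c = -607/448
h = 29/64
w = -11/128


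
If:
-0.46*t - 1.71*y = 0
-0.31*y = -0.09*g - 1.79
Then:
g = 3.44444444444444*y - 19.8888888888889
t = -3.71739130434783*y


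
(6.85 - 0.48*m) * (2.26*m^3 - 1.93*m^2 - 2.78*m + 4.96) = -1.0848*m^4 + 16.4074*m^3 - 11.8861*m^2 - 21.4238*m + 33.976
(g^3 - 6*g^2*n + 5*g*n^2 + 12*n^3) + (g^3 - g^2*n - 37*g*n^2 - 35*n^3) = 2*g^3 - 7*g^2*n - 32*g*n^2 - 23*n^3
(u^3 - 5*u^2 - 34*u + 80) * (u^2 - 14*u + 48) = u^5 - 19*u^4 + 84*u^3 + 316*u^2 - 2752*u + 3840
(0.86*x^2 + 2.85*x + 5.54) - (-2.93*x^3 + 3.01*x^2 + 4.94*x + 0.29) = 2.93*x^3 - 2.15*x^2 - 2.09*x + 5.25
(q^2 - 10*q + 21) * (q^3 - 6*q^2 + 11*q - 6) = q^5 - 16*q^4 + 92*q^3 - 242*q^2 + 291*q - 126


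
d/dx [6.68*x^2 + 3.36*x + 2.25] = 13.36*x + 3.36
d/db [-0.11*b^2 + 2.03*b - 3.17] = 2.03 - 0.22*b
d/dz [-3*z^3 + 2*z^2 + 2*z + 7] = -9*z^2 + 4*z + 2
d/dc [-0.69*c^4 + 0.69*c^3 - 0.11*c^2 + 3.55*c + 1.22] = -2.76*c^3 + 2.07*c^2 - 0.22*c + 3.55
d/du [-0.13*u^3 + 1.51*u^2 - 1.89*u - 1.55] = -0.39*u^2 + 3.02*u - 1.89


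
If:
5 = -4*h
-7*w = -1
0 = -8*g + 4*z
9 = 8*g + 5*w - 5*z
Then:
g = -29/7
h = -5/4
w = 1/7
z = -58/7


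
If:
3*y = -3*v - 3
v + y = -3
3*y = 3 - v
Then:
No Solution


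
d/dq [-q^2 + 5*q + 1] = 5 - 2*q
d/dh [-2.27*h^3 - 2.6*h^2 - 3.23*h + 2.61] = -6.81*h^2 - 5.2*h - 3.23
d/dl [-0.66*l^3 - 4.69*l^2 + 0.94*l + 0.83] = -1.98*l^2 - 9.38*l + 0.94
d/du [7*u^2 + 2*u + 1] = 14*u + 2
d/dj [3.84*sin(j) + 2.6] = 3.84*cos(j)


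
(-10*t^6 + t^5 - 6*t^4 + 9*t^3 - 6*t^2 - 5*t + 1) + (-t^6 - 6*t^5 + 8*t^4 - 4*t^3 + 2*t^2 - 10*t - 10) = -11*t^6 - 5*t^5 + 2*t^4 + 5*t^3 - 4*t^2 - 15*t - 9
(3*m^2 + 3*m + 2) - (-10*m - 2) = 3*m^2 + 13*m + 4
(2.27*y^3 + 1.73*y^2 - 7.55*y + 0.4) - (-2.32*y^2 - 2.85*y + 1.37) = 2.27*y^3 + 4.05*y^2 - 4.7*y - 0.97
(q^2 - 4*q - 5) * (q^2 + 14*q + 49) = q^4 + 10*q^3 - 12*q^2 - 266*q - 245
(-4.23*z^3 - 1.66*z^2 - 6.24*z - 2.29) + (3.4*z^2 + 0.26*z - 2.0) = -4.23*z^3 + 1.74*z^2 - 5.98*z - 4.29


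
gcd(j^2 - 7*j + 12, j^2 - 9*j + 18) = j - 3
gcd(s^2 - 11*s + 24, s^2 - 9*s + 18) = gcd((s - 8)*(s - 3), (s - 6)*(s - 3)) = s - 3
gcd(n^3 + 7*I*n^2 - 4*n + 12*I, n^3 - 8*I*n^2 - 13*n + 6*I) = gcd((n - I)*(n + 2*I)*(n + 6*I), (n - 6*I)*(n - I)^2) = n - I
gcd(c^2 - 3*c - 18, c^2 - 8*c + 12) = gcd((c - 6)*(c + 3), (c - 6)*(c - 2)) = c - 6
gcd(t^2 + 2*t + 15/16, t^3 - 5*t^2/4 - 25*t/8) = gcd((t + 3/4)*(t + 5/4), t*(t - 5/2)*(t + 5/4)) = t + 5/4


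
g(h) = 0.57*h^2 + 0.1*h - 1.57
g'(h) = 1.14*h + 0.1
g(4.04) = 8.14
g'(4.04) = 4.71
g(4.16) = 8.71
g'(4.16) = 4.84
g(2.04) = 1.01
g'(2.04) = 2.43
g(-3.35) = 4.49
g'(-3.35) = -3.72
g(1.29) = -0.49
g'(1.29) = 1.57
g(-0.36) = -1.53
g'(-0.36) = -0.31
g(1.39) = -0.33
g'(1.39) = 1.68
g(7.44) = 30.73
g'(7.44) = 8.58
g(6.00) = 19.55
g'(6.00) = 6.94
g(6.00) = 19.55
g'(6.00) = 6.94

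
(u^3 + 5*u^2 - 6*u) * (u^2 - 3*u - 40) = u^5 + 2*u^4 - 61*u^3 - 182*u^2 + 240*u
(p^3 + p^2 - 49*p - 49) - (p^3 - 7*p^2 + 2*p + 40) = 8*p^2 - 51*p - 89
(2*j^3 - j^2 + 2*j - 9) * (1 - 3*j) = -6*j^4 + 5*j^3 - 7*j^2 + 29*j - 9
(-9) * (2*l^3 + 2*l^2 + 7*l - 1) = -18*l^3 - 18*l^2 - 63*l + 9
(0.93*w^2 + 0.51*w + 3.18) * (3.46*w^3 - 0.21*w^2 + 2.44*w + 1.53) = 3.2178*w^5 + 1.5693*w^4 + 13.1649*w^3 + 1.9995*w^2 + 8.5395*w + 4.8654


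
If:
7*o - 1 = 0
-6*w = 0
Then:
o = 1/7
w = 0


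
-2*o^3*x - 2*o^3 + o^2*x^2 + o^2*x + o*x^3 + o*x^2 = (-o + x)*(2*o + x)*(o*x + o)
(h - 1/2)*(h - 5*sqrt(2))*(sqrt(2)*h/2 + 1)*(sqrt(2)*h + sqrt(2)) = h^4 - 4*sqrt(2)*h^3 + h^3/2 - 21*h^2/2 - 2*sqrt(2)*h^2 - 5*h + 2*sqrt(2)*h + 5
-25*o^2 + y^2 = (-5*o + y)*(5*o + y)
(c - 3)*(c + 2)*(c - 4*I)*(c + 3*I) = c^4 - c^3 - I*c^3 + 6*c^2 + I*c^2 - 12*c + 6*I*c - 72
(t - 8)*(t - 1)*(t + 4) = t^3 - 5*t^2 - 28*t + 32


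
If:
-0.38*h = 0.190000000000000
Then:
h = -0.50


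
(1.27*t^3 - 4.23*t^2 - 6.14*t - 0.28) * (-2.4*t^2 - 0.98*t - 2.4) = -3.048*t^5 + 8.9074*t^4 + 15.8334*t^3 + 16.8412*t^2 + 15.0104*t + 0.672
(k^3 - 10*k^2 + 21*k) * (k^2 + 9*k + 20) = k^5 - k^4 - 49*k^3 - 11*k^2 + 420*k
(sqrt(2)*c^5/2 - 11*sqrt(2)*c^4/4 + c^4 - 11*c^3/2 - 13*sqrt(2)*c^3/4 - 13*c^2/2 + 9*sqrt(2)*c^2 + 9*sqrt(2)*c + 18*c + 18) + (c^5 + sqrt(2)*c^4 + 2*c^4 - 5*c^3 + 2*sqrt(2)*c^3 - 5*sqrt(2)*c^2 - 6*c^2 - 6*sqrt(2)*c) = sqrt(2)*c^5/2 + c^5 - 7*sqrt(2)*c^4/4 + 3*c^4 - 21*c^3/2 - 5*sqrt(2)*c^3/4 - 25*c^2/2 + 4*sqrt(2)*c^2 + 3*sqrt(2)*c + 18*c + 18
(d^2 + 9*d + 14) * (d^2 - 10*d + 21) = d^4 - d^3 - 55*d^2 + 49*d + 294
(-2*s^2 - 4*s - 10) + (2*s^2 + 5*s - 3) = s - 13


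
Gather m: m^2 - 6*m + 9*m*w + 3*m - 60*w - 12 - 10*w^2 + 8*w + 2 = m^2 + m*(9*w - 3) - 10*w^2 - 52*w - 10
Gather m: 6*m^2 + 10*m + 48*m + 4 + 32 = 6*m^2 + 58*m + 36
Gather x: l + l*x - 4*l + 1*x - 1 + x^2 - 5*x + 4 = -3*l + x^2 + x*(l - 4) + 3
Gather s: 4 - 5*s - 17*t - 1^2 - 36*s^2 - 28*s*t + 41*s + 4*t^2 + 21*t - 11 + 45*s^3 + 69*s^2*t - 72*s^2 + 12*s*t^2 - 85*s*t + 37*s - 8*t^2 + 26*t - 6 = 45*s^3 + s^2*(69*t - 108) + s*(12*t^2 - 113*t + 73) - 4*t^2 + 30*t - 14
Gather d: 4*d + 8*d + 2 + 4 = 12*d + 6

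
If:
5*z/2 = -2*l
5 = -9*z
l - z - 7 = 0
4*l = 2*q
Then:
No Solution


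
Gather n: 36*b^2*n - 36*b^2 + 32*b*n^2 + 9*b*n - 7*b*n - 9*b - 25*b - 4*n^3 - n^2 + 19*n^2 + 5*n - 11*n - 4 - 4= -36*b^2 - 34*b - 4*n^3 + n^2*(32*b + 18) + n*(36*b^2 + 2*b - 6) - 8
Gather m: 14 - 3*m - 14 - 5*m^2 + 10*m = -5*m^2 + 7*m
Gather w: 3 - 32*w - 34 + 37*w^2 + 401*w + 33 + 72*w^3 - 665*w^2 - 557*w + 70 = 72*w^3 - 628*w^2 - 188*w + 72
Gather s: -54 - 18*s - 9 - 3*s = -21*s - 63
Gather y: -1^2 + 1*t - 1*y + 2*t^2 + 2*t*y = 2*t^2 + t + y*(2*t - 1) - 1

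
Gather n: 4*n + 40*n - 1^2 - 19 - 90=44*n - 110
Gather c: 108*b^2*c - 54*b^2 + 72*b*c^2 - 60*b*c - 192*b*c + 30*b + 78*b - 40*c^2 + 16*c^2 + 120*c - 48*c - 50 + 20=-54*b^2 + 108*b + c^2*(72*b - 24) + c*(108*b^2 - 252*b + 72) - 30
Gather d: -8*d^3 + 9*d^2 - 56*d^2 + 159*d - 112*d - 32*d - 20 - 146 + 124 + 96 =-8*d^3 - 47*d^2 + 15*d + 54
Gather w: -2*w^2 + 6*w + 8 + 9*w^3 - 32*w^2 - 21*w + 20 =9*w^3 - 34*w^2 - 15*w + 28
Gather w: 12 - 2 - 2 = 8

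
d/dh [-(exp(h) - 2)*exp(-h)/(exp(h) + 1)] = (exp(2*h) - 4*exp(h) - 2)*exp(-h)/(exp(2*h) + 2*exp(h) + 1)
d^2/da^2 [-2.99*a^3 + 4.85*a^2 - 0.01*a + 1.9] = 9.7 - 17.94*a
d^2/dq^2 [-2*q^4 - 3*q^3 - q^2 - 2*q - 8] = -24*q^2 - 18*q - 2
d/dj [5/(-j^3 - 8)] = 15*j^2/(j^3 + 8)^2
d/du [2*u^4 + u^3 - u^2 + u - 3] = 8*u^3 + 3*u^2 - 2*u + 1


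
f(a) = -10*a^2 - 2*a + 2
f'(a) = -20*a - 2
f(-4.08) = -156.30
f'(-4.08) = 79.60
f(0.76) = -5.30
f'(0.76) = -17.20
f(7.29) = -544.02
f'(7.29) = -147.80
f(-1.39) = -14.54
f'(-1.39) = 25.80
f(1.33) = -18.35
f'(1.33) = -28.60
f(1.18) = -14.28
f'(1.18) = -25.60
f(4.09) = -173.46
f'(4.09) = -83.80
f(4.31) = -192.38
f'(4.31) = -88.20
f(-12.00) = -1414.00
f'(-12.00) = 238.00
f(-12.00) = -1414.00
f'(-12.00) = 238.00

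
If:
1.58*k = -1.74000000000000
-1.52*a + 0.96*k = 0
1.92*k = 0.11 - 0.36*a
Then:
No Solution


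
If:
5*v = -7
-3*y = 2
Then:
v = -7/5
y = -2/3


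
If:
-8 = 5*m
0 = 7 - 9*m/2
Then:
No Solution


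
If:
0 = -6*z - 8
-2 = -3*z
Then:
No Solution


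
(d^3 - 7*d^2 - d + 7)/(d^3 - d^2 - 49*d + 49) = (d + 1)/(d + 7)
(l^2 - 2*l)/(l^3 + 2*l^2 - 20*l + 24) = l/(l^2 + 4*l - 12)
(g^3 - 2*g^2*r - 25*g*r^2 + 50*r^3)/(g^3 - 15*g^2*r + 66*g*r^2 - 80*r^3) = (-g - 5*r)/(-g + 8*r)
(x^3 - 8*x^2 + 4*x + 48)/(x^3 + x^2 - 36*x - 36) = (x^2 - 2*x - 8)/(x^2 + 7*x + 6)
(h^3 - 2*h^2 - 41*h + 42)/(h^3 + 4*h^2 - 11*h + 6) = (h - 7)/(h - 1)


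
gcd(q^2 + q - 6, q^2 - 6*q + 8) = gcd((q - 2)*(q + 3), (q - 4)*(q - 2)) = q - 2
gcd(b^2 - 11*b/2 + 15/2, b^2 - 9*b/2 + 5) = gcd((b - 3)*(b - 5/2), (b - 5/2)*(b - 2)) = b - 5/2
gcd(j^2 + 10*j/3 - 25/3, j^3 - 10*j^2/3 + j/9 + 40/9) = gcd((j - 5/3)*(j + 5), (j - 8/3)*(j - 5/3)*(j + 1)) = j - 5/3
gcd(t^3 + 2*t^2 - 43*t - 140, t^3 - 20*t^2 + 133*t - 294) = t - 7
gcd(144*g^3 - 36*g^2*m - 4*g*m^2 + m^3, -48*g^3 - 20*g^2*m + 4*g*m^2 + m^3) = 24*g^2 - 2*g*m - m^2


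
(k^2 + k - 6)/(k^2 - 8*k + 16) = (k^2 + k - 6)/(k^2 - 8*k + 16)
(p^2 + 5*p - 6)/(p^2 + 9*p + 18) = (p - 1)/(p + 3)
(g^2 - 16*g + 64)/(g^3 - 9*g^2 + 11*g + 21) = (g^2 - 16*g + 64)/(g^3 - 9*g^2 + 11*g + 21)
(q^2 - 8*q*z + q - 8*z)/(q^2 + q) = (q - 8*z)/q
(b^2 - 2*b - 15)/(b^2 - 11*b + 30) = (b + 3)/(b - 6)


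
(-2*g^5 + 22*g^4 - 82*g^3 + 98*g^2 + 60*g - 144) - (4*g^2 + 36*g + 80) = -2*g^5 + 22*g^4 - 82*g^3 + 94*g^2 + 24*g - 224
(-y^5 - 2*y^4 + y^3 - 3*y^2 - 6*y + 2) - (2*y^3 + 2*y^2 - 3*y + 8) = -y^5 - 2*y^4 - y^3 - 5*y^2 - 3*y - 6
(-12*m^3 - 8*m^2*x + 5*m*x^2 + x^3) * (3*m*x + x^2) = -36*m^4*x - 36*m^3*x^2 + 7*m^2*x^3 + 8*m*x^4 + x^5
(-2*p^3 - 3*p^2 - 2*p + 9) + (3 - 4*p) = -2*p^3 - 3*p^2 - 6*p + 12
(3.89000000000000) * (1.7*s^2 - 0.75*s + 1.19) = 6.613*s^2 - 2.9175*s + 4.6291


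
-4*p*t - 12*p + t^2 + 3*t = (-4*p + t)*(t + 3)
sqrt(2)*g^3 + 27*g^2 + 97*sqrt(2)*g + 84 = (g + 6*sqrt(2))*(g + 7*sqrt(2))*(sqrt(2)*g + 1)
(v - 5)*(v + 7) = v^2 + 2*v - 35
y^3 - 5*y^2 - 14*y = y*(y - 7)*(y + 2)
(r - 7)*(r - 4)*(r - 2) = r^3 - 13*r^2 + 50*r - 56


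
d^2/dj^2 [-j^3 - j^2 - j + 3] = -6*j - 2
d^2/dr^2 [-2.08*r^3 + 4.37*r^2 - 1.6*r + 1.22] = 8.74 - 12.48*r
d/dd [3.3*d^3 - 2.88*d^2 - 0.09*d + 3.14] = 9.9*d^2 - 5.76*d - 0.09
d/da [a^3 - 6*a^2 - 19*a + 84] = 3*a^2 - 12*a - 19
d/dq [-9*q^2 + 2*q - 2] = 2 - 18*q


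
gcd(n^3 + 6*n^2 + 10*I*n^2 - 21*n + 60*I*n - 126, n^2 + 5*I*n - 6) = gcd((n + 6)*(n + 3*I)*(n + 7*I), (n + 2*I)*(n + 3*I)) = n + 3*I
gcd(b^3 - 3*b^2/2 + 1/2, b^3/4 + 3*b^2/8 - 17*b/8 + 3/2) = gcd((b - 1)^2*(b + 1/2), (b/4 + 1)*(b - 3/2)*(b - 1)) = b - 1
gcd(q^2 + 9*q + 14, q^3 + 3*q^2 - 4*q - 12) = q + 2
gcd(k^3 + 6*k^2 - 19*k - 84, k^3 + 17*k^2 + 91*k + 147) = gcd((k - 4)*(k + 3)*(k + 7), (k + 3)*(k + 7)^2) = k^2 + 10*k + 21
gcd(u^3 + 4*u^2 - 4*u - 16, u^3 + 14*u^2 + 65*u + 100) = u + 4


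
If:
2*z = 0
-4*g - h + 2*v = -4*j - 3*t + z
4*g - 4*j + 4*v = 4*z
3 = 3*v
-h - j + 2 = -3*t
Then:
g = -5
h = 3*t + 6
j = -4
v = 1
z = 0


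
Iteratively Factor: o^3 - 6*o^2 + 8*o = (o - 2)*(o^2 - 4*o) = (o - 4)*(o - 2)*(o)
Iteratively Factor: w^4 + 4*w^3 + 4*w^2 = (w)*(w^3 + 4*w^2 + 4*w) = w^2*(w^2 + 4*w + 4) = w^2*(w + 2)*(w + 2)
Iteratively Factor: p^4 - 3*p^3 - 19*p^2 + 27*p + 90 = (p + 3)*(p^3 - 6*p^2 - p + 30) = (p - 3)*(p + 3)*(p^2 - 3*p - 10) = (p - 5)*(p - 3)*(p + 3)*(p + 2)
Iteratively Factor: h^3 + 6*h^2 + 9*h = (h + 3)*(h^2 + 3*h) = h*(h + 3)*(h + 3)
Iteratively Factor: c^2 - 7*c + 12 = (c - 4)*(c - 3)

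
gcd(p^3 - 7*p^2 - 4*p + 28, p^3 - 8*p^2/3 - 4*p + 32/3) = p^2 - 4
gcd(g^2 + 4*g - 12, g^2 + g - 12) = 1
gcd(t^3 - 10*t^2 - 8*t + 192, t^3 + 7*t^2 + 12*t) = t + 4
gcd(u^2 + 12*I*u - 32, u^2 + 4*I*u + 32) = u + 8*I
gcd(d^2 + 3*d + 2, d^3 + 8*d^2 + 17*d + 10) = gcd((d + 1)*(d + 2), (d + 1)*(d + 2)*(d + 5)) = d^2 + 3*d + 2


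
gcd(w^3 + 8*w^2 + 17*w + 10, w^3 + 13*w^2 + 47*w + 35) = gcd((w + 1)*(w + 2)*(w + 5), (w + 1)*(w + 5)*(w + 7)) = w^2 + 6*w + 5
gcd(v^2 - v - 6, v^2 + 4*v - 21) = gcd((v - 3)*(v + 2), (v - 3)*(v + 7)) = v - 3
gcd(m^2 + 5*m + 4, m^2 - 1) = m + 1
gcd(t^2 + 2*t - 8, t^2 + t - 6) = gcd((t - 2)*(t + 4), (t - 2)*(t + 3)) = t - 2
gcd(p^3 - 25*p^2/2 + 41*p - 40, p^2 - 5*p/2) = p - 5/2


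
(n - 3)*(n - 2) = n^2 - 5*n + 6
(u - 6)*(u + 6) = u^2 - 36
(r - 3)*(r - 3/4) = r^2 - 15*r/4 + 9/4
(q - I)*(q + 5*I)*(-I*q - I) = -I*q^3 + 4*q^2 - I*q^2 + 4*q - 5*I*q - 5*I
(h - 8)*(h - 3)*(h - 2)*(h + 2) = h^4 - 11*h^3 + 20*h^2 + 44*h - 96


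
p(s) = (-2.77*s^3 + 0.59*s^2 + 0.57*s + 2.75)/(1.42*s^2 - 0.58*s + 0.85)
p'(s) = (0.58 - 2.84*s)*(-2.77*s^3 + 0.59*s^2 + 0.57*s + 2.75)/(1.42*s^2 - 0.58*s + 0.85)^2 + (-8.31*s^2 + 1.18*s + 0.57)/(1.42*s^2 - 0.58*s + 0.85) = (-3.9334*s^4 + 3.2132*s^3 - 8.2151*s^2 - 6.807*s + 2.0795)/(2.0164*s^4 - 1.6472*s^3 + 2.7504*s^2 - 0.986*s + 0.7225)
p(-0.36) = 2.21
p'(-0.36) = 2.10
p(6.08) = -11.93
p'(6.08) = -2.01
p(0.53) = 2.98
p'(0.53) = -4.14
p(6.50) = -12.78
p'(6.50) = -2.00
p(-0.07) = 3.02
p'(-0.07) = 3.12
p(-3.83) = 6.90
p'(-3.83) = -1.96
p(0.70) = 2.18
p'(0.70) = -5.04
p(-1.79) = 3.03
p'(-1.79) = -1.71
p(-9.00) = 17.05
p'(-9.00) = -1.96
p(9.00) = -17.75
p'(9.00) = -1.98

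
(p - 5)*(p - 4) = p^2 - 9*p + 20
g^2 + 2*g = g*(g + 2)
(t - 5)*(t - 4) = t^2 - 9*t + 20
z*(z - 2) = z^2 - 2*z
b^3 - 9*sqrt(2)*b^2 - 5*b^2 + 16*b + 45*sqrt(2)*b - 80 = (b - 5)*(b - 8*sqrt(2))*(b - sqrt(2))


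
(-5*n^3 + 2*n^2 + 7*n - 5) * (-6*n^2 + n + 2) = 30*n^5 - 17*n^4 - 50*n^3 + 41*n^2 + 9*n - 10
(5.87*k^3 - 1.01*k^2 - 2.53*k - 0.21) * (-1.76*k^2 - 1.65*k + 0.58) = -10.3312*k^5 - 7.9079*k^4 + 9.5239*k^3 + 3.9583*k^2 - 1.1209*k - 0.1218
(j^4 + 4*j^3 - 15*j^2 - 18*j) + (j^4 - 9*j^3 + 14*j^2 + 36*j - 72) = 2*j^4 - 5*j^3 - j^2 + 18*j - 72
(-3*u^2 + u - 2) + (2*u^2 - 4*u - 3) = -u^2 - 3*u - 5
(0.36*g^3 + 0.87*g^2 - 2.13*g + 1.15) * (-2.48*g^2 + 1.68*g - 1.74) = -0.8928*g^5 - 1.5528*g^4 + 6.1176*g^3 - 7.9442*g^2 + 5.6382*g - 2.001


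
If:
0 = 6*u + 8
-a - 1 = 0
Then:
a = -1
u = -4/3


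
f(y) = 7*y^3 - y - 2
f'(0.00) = -1.00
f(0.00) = -2.00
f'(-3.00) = 188.00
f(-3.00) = -188.00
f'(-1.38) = 38.99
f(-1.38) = -19.02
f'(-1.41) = 40.75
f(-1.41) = -20.21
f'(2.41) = 120.97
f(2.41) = 93.57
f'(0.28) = 0.65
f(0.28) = -2.13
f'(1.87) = 72.43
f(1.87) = 41.90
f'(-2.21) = 101.57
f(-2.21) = -75.35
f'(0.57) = 5.82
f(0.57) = -1.27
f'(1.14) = 26.29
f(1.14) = 7.23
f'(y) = 21*y^2 - 1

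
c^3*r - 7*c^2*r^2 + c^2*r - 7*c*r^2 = c*(c - 7*r)*(c*r + r)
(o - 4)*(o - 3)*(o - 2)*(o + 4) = o^4 - 5*o^3 - 10*o^2 + 80*o - 96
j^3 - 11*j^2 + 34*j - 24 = (j - 6)*(j - 4)*(j - 1)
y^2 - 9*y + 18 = (y - 6)*(y - 3)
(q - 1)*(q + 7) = q^2 + 6*q - 7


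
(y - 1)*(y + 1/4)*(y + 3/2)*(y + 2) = y^4 + 11*y^3/4 + y^2/8 - 25*y/8 - 3/4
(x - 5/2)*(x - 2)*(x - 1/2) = x^3 - 5*x^2 + 29*x/4 - 5/2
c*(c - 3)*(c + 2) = c^3 - c^2 - 6*c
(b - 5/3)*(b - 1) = b^2 - 8*b/3 + 5/3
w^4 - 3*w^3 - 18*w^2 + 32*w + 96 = (w - 4)^2*(w + 2)*(w + 3)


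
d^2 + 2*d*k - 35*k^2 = (d - 5*k)*(d + 7*k)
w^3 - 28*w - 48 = (w - 6)*(w + 2)*(w + 4)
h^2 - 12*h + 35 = (h - 7)*(h - 5)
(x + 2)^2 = x^2 + 4*x + 4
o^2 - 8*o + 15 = (o - 5)*(o - 3)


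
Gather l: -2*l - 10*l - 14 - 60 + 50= -12*l - 24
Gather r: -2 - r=-r - 2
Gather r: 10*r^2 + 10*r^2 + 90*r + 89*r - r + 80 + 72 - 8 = 20*r^2 + 178*r + 144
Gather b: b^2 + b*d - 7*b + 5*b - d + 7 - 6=b^2 + b*(d - 2) - d + 1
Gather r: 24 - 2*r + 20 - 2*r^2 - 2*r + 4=-2*r^2 - 4*r + 48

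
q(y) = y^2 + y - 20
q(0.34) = -19.54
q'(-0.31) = 0.38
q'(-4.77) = -8.54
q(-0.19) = -20.15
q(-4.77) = -2.02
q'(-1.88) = -2.76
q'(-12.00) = -23.00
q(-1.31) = -19.59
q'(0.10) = 1.20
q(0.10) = -19.89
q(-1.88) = -18.35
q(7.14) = 38.12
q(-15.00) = 190.00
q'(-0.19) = 0.62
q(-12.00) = 112.00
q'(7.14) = 15.28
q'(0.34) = 1.68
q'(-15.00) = -29.00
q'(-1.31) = -1.62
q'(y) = 2*y + 1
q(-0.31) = -20.21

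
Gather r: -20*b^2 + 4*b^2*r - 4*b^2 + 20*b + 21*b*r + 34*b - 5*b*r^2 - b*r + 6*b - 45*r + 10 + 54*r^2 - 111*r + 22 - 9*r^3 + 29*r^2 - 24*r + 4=-24*b^2 + 60*b - 9*r^3 + r^2*(83 - 5*b) + r*(4*b^2 + 20*b - 180) + 36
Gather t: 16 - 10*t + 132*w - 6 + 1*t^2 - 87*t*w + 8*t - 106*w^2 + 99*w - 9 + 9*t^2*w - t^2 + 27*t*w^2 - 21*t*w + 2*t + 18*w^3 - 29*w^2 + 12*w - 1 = 9*t^2*w + t*(27*w^2 - 108*w) + 18*w^3 - 135*w^2 + 243*w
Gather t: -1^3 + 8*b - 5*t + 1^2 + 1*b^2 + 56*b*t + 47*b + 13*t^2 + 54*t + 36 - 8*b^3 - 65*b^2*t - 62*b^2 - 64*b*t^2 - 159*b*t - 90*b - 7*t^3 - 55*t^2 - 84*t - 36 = -8*b^3 - 61*b^2 - 35*b - 7*t^3 + t^2*(-64*b - 42) + t*(-65*b^2 - 103*b - 35)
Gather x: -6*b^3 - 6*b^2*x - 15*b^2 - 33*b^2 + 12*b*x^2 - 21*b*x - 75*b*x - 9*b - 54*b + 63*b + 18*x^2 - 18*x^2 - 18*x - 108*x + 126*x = -6*b^3 - 48*b^2 + 12*b*x^2 + x*(-6*b^2 - 96*b)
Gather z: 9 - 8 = 1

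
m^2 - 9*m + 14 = (m - 7)*(m - 2)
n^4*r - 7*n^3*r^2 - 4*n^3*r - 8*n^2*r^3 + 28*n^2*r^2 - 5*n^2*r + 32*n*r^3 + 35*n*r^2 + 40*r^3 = (n - 5)*(n - 8*r)*(n + r)*(n*r + r)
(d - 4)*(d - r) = d^2 - d*r - 4*d + 4*r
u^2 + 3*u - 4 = (u - 1)*(u + 4)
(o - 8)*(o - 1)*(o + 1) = o^3 - 8*o^2 - o + 8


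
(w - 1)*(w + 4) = w^2 + 3*w - 4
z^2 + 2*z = z*(z + 2)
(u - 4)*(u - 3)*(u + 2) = u^3 - 5*u^2 - 2*u + 24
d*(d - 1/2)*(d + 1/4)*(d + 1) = d^4 + 3*d^3/4 - 3*d^2/8 - d/8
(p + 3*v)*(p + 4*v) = p^2 + 7*p*v + 12*v^2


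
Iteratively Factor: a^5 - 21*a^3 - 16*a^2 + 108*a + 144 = (a - 4)*(a^4 + 4*a^3 - 5*a^2 - 36*a - 36) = (a - 4)*(a - 3)*(a^3 + 7*a^2 + 16*a + 12) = (a - 4)*(a - 3)*(a + 3)*(a^2 + 4*a + 4) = (a - 4)*(a - 3)*(a + 2)*(a + 3)*(a + 2)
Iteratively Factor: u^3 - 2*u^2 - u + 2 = (u + 1)*(u^2 - 3*u + 2) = (u - 2)*(u + 1)*(u - 1)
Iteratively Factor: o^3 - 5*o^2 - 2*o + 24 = (o - 4)*(o^2 - o - 6) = (o - 4)*(o + 2)*(o - 3)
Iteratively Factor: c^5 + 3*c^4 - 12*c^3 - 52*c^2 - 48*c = (c + 2)*(c^4 + c^3 - 14*c^2 - 24*c) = (c - 4)*(c + 2)*(c^3 + 5*c^2 + 6*c) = (c - 4)*(c + 2)*(c + 3)*(c^2 + 2*c) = (c - 4)*(c + 2)^2*(c + 3)*(c)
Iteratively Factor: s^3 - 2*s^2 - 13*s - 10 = (s - 5)*(s^2 + 3*s + 2) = (s - 5)*(s + 2)*(s + 1)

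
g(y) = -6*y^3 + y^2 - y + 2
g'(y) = -18*y^2 + 2*y - 1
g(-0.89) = 7.91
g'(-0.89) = -17.04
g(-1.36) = 20.30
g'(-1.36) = -37.01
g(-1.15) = 13.60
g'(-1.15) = -27.10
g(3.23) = -192.99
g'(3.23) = -182.33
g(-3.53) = 281.91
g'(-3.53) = -232.36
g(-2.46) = 99.83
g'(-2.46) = -114.85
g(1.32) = -11.38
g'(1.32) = -29.72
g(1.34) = -11.98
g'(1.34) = -30.64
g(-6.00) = 1340.00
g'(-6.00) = -661.00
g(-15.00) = 20492.00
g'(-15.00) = -4081.00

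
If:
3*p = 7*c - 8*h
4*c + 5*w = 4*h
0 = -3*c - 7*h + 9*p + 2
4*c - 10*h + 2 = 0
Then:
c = 3/4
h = 1/2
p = 5/12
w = -1/5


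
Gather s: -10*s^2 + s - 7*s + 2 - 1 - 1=-10*s^2 - 6*s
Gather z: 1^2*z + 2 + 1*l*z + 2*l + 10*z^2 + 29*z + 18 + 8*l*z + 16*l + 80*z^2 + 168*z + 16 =18*l + 90*z^2 + z*(9*l + 198) + 36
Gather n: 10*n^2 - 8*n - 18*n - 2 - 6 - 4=10*n^2 - 26*n - 12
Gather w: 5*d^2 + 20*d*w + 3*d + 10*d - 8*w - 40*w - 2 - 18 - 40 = 5*d^2 + 13*d + w*(20*d - 48) - 60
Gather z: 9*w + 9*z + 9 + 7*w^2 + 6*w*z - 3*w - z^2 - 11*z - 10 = 7*w^2 + 6*w - z^2 + z*(6*w - 2) - 1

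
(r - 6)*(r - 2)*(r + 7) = r^3 - r^2 - 44*r + 84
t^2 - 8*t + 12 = (t - 6)*(t - 2)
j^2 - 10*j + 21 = (j - 7)*(j - 3)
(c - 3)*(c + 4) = c^2 + c - 12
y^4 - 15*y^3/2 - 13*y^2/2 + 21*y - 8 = (y - 8)*(y - 1)*(y - 1/2)*(y + 2)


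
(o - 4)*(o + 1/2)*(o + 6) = o^3 + 5*o^2/2 - 23*o - 12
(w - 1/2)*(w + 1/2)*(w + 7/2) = w^3 + 7*w^2/2 - w/4 - 7/8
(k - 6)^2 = k^2 - 12*k + 36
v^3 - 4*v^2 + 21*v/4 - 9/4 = (v - 3/2)^2*(v - 1)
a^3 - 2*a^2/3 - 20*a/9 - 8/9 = (a - 2)*(a + 2/3)^2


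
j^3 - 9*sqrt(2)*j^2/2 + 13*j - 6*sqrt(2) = (j - 2*sqrt(2))*(j - 3*sqrt(2)/2)*(j - sqrt(2))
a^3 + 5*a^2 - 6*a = a*(a - 1)*(a + 6)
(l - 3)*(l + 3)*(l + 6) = l^3 + 6*l^2 - 9*l - 54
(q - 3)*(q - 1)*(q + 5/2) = q^3 - 3*q^2/2 - 7*q + 15/2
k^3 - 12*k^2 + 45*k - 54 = (k - 6)*(k - 3)^2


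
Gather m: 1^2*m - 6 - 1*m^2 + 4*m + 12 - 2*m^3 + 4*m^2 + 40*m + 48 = -2*m^3 + 3*m^2 + 45*m + 54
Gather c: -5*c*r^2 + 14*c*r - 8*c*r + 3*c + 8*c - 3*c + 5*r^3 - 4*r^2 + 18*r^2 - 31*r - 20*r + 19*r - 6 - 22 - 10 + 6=c*(-5*r^2 + 6*r + 8) + 5*r^3 + 14*r^2 - 32*r - 32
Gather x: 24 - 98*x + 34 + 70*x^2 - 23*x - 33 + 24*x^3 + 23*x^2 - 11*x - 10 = 24*x^3 + 93*x^2 - 132*x + 15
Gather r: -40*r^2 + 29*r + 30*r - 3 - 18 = -40*r^2 + 59*r - 21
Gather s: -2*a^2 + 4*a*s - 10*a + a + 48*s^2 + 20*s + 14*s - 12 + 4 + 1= -2*a^2 - 9*a + 48*s^2 + s*(4*a + 34) - 7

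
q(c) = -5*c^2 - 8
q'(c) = -10*c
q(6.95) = -249.51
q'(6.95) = -69.50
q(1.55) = -20.01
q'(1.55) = -15.50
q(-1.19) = -15.08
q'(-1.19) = 11.90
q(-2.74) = -45.54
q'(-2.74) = 27.40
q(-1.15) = -14.61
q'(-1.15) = 11.50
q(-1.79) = -24.02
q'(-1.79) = 17.90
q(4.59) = -113.34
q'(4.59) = -45.90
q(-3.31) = -62.78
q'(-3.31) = 33.10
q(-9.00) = -413.00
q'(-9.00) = 90.00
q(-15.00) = -1133.00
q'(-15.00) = 150.00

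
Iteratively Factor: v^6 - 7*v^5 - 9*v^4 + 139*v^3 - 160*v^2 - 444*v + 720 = (v - 3)*(v^5 - 4*v^4 - 21*v^3 + 76*v^2 + 68*v - 240) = (v - 3)^2*(v^4 - v^3 - 24*v^2 + 4*v + 80) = (v - 5)*(v - 3)^2*(v^3 + 4*v^2 - 4*v - 16) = (v - 5)*(v - 3)^2*(v + 2)*(v^2 + 2*v - 8) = (v - 5)*(v - 3)^2*(v - 2)*(v + 2)*(v + 4)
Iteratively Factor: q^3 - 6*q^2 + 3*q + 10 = (q + 1)*(q^2 - 7*q + 10) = (q - 2)*(q + 1)*(q - 5)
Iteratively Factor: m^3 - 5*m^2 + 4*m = (m - 1)*(m^2 - 4*m) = m*(m - 1)*(m - 4)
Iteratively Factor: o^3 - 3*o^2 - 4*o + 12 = (o - 3)*(o^2 - 4) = (o - 3)*(o - 2)*(o + 2)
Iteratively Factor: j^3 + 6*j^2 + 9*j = (j + 3)*(j^2 + 3*j) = j*(j + 3)*(j + 3)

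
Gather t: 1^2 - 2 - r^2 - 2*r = -r^2 - 2*r - 1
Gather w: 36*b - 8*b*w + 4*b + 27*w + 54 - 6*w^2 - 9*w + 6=40*b - 6*w^2 + w*(18 - 8*b) + 60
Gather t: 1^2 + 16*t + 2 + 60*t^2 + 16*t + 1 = 60*t^2 + 32*t + 4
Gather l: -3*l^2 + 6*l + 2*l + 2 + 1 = -3*l^2 + 8*l + 3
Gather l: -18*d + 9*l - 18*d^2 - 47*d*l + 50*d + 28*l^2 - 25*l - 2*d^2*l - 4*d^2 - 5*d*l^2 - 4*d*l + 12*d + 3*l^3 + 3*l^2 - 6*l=-22*d^2 + 44*d + 3*l^3 + l^2*(31 - 5*d) + l*(-2*d^2 - 51*d - 22)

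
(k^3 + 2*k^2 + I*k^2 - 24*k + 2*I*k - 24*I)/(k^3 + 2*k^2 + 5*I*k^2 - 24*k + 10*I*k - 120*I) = (k + I)/(k + 5*I)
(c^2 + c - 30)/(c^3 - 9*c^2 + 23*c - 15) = (c + 6)/(c^2 - 4*c + 3)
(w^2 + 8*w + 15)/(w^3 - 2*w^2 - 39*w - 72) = (w + 5)/(w^2 - 5*w - 24)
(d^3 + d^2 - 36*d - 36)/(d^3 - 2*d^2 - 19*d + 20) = (d^3 + d^2 - 36*d - 36)/(d^3 - 2*d^2 - 19*d + 20)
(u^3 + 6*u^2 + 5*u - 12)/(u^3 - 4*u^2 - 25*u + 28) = (u + 3)/(u - 7)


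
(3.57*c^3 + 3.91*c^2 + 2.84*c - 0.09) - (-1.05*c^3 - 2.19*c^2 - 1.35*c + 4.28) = 4.62*c^3 + 6.1*c^2 + 4.19*c - 4.37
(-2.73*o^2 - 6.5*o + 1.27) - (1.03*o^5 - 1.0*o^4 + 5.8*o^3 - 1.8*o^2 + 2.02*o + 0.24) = -1.03*o^5 + 1.0*o^4 - 5.8*o^3 - 0.93*o^2 - 8.52*o + 1.03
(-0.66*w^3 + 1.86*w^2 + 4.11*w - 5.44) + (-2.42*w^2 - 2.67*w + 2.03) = -0.66*w^3 - 0.56*w^2 + 1.44*w - 3.41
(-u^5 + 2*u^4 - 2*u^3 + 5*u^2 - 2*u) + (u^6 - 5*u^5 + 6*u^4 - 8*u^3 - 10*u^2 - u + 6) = u^6 - 6*u^5 + 8*u^4 - 10*u^3 - 5*u^2 - 3*u + 6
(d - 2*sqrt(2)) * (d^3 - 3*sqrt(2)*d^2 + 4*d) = d^4 - 5*sqrt(2)*d^3 + 16*d^2 - 8*sqrt(2)*d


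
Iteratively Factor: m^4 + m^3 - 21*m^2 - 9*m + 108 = (m - 3)*(m^3 + 4*m^2 - 9*m - 36) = (m - 3)^2*(m^2 + 7*m + 12) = (m - 3)^2*(m + 3)*(m + 4)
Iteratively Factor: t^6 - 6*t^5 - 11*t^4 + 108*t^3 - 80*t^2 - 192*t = (t)*(t^5 - 6*t^4 - 11*t^3 + 108*t^2 - 80*t - 192) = t*(t + 4)*(t^4 - 10*t^3 + 29*t^2 - 8*t - 48) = t*(t - 3)*(t + 4)*(t^3 - 7*t^2 + 8*t + 16) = t*(t - 4)*(t - 3)*(t + 4)*(t^2 - 3*t - 4) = t*(t - 4)^2*(t - 3)*(t + 4)*(t + 1)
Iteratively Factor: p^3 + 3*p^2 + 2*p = (p + 2)*(p^2 + p) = (p + 1)*(p + 2)*(p)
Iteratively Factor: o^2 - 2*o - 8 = (o + 2)*(o - 4)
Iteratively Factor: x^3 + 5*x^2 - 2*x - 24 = (x + 3)*(x^2 + 2*x - 8) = (x + 3)*(x + 4)*(x - 2)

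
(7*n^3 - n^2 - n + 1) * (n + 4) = 7*n^4 + 27*n^3 - 5*n^2 - 3*n + 4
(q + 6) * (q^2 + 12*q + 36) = q^3 + 18*q^2 + 108*q + 216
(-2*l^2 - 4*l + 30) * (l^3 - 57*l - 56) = -2*l^5 - 4*l^4 + 144*l^3 + 340*l^2 - 1486*l - 1680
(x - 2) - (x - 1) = -1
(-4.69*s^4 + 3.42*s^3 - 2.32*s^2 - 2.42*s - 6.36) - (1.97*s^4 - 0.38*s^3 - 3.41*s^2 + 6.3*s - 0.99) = -6.66*s^4 + 3.8*s^3 + 1.09*s^2 - 8.72*s - 5.37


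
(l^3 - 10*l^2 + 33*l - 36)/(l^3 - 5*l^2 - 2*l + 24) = (l - 3)/(l + 2)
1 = 1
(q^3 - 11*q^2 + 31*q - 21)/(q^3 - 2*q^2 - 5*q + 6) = (q - 7)/(q + 2)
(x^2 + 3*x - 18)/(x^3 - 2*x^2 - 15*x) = (-x^2 - 3*x + 18)/(x*(-x^2 + 2*x + 15))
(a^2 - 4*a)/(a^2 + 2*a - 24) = a/(a + 6)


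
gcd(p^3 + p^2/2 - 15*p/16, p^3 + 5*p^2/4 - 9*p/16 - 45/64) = p^2 + p/2 - 15/16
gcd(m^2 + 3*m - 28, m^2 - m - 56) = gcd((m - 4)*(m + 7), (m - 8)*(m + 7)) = m + 7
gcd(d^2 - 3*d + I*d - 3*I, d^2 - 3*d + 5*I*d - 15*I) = d - 3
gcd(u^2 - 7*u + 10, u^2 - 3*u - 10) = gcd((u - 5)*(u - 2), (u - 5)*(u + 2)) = u - 5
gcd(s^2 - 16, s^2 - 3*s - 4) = s - 4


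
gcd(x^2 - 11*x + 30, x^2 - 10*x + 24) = x - 6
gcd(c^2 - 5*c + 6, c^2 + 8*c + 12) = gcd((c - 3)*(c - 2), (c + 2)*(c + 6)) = 1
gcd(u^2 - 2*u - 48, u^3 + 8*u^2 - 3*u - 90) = u + 6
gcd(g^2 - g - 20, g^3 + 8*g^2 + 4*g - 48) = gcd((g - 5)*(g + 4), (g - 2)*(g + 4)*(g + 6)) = g + 4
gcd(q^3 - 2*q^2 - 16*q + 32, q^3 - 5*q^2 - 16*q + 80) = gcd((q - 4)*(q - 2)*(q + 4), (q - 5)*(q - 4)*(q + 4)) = q^2 - 16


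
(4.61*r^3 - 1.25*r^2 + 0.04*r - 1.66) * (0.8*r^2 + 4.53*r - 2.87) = 3.688*r^5 + 19.8833*r^4 - 18.8612*r^3 + 2.4407*r^2 - 7.6346*r + 4.7642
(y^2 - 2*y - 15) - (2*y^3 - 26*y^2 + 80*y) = -2*y^3 + 27*y^2 - 82*y - 15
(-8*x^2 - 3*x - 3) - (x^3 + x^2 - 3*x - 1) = -x^3 - 9*x^2 - 2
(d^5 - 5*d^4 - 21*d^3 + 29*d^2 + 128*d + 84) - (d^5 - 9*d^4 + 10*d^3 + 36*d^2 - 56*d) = 4*d^4 - 31*d^3 - 7*d^2 + 184*d + 84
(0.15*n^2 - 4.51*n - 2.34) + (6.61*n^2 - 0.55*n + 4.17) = 6.76*n^2 - 5.06*n + 1.83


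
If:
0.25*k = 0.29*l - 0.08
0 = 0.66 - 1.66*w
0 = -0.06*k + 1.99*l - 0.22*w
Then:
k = -0.28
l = 0.04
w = 0.40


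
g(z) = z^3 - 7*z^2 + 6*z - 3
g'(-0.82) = 19.50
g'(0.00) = 6.00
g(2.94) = -20.45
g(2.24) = -13.44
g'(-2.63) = 63.57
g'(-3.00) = 75.00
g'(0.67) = -2.03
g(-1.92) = -47.40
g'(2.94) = -9.23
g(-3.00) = -111.00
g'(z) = 3*z^2 - 14*z + 6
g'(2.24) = -10.31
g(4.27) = -27.16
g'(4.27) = 0.92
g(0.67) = -1.82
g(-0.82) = -13.18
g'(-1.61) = 36.32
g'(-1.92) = 43.94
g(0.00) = -3.00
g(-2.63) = -85.39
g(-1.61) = -34.98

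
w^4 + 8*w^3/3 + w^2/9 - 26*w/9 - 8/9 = (w - 1)*(w + 1/3)*(w + 4/3)*(w + 2)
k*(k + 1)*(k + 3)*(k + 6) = k^4 + 10*k^3 + 27*k^2 + 18*k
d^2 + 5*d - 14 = (d - 2)*(d + 7)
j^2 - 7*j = j*(j - 7)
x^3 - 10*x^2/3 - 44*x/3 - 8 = (x - 6)*(x + 2/3)*(x + 2)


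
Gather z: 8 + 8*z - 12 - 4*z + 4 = 4*z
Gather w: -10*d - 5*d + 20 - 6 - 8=6 - 15*d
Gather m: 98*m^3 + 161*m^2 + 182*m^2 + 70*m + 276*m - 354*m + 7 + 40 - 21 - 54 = 98*m^3 + 343*m^2 - 8*m - 28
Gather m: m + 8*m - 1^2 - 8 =9*m - 9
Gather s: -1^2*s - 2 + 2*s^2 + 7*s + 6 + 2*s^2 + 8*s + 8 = 4*s^2 + 14*s + 12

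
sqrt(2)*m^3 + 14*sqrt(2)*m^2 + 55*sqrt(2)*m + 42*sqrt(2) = (m + 6)*(m + 7)*(sqrt(2)*m + sqrt(2))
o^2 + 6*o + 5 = (o + 1)*(o + 5)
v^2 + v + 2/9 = (v + 1/3)*(v + 2/3)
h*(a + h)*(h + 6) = a*h^2 + 6*a*h + h^3 + 6*h^2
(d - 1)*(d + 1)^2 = d^3 + d^2 - d - 1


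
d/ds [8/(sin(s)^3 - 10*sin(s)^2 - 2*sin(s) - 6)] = 8*(-3*sin(s)^2 + 20*sin(s) + 2)*cos(s)/(sin(s)^3 - 10*sin(s)^2 - 2*sin(s) - 6)^2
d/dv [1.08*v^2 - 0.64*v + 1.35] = 2.16*v - 0.64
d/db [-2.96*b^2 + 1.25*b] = 1.25 - 5.92*b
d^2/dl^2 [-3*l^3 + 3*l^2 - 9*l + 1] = 6 - 18*l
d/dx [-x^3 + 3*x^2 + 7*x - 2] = -3*x^2 + 6*x + 7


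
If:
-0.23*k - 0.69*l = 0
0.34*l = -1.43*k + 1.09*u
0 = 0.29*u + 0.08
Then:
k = -0.23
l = 0.08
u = -0.28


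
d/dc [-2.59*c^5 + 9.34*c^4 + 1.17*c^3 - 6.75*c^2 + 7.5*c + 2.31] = -12.95*c^4 + 37.36*c^3 + 3.51*c^2 - 13.5*c + 7.5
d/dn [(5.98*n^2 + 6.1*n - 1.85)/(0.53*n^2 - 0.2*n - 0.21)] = (-4.429*n^2 - 0.5506*n - 1.651)/(0.2809*n^4 - 0.212*n^3 - 0.1826*n^2 + 0.084*n + 0.0441)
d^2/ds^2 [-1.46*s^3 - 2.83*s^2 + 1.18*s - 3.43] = -8.76*s - 5.66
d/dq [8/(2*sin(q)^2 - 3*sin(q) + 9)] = 8*(3 - 4*sin(q))*cos(q)/(-3*sin(q) - cos(2*q) + 10)^2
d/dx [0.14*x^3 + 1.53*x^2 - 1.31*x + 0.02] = 0.42*x^2 + 3.06*x - 1.31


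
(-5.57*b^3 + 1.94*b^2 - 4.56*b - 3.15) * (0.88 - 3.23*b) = 17.9911*b^4 - 11.1678*b^3 + 16.436*b^2 + 6.1617*b - 2.772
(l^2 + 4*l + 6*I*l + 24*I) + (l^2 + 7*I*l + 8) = 2*l^2 + 4*l + 13*I*l + 8 + 24*I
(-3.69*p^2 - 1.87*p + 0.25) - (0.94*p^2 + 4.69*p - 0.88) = -4.63*p^2 - 6.56*p + 1.13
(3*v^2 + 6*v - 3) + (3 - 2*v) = 3*v^2 + 4*v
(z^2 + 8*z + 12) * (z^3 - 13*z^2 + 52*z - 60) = z^5 - 5*z^4 - 40*z^3 + 200*z^2 + 144*z - 720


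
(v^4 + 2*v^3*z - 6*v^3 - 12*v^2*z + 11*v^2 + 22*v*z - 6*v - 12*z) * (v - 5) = v^5 + 2*v^4*z - 11*v^4 - 22*v^3*z + 41*v^3 + 82*v^2*z - 61*v^2 - 122*v*z + 30*v + 60*z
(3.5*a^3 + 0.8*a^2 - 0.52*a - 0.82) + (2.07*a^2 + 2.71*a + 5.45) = 3.5*a^3 + 2.87*a^2 + 2.19*a + 4.63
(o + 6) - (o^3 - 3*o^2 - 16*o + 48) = -o^3 + 3*o^2 + 17*o - 42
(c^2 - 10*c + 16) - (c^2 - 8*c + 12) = 4 - 2*c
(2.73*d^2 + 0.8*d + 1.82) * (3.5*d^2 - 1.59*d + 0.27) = 9.555*d^4 - 1.5407*d^3 + 5.8351*d^2 - 2.6778*d + 0.4914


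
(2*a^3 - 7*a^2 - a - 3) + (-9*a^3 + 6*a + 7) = -7*a^3 - 7*a^2 + 5*a + 4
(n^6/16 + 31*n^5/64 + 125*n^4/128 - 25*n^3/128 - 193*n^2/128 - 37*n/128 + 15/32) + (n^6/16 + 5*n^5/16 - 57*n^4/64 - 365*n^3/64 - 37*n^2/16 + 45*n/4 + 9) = n^6/8 + 51*n^5/64 + 11*n^4/128 - 755*n^3/128 - 489*n^2/128 + 1403*n/128 + 303/32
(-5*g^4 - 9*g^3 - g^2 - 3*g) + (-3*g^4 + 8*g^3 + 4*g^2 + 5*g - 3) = -8*g^4 - g^3 + 3*g^2 + 2*g - 3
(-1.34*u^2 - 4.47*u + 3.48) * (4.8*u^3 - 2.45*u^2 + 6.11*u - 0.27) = -6.432*u^5 - 18.173*u^4 + 19.4681*u^3 - 35.4759*u^2 + 22.4697*u - 0.9396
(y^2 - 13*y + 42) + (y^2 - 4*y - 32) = 2*y^2 - 17*y + 10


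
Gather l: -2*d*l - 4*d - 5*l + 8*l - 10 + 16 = -4*d + l*(3 - 2*d) + 6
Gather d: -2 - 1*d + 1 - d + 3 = 2 - 2*d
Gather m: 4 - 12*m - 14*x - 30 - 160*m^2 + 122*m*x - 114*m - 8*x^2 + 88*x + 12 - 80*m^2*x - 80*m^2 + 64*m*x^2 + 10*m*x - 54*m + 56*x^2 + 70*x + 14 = m^2*(-80*x - 240) + m*(64*x^2 + 132*x - 180) + 48*x^2 + 144*x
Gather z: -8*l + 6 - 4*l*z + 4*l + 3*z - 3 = -4*l + z*(3 - 4*l) + 3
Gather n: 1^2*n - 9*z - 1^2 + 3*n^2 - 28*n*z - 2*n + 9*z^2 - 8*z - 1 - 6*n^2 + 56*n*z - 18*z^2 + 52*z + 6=-3*n^2 + n*(28*z - 1) - 9*z^2 + 35*z + 4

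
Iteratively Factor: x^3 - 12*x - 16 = (x + 2)*(x^2 - 2*x - 8) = (x + 2)^2*(x - 4)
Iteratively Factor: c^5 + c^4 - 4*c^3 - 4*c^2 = (c - 2)*(c^4 + 3*c^3 + 2*c^2) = (c - 2)*(c + 2)*(c^3 + c^2) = c*(c - 2)*(c + 2)*(c^2 + c) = c*(c - 2)*(c + 1)*(c + 2)*(c)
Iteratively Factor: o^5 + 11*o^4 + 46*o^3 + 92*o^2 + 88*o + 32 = (o + 2)*(o^4 + 9*o^3 + 28*o^2 + 36*o + 16) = (o + 1)*(o + 2)*(o^3 + 8*o^2 + 20*o + 16) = (o + 1)*(o + 2)^2*(o^2 + 6*o + 8) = (o + 1)*(o + 2)^3*(o + 4)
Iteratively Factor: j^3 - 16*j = (j + 4)*(j^2 - 4*j) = (j - 4)*(j + 4)*(j)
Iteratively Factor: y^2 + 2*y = (y)*(y + 2)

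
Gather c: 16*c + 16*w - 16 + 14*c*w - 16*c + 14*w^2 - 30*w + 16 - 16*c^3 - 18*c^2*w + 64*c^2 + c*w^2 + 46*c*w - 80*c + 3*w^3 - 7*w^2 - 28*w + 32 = -16*c^3 + c^2*(64 - 18*w) + c*(w^2 + 60*w - 80) + 3*w^3 + 7*w^2 - 42*w + 32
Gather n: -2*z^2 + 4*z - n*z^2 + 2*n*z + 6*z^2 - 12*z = n*(-z^2 + 2*z) + 4*z^2 - 8*z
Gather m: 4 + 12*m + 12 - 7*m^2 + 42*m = -7*m^2 + 54*m + 16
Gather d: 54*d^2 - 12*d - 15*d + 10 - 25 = 54*d^2 - 27*d - 15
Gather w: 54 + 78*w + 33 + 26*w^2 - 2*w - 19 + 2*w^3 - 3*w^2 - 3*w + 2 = 2*w^3 + 23*w^2 + 73*w + 70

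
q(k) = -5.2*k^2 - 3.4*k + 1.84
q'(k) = -10.4*k - 3.4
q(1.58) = -16.51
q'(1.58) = -19.83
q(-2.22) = -16.24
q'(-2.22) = 19.69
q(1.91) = -23.62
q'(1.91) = -23.26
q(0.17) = 1.11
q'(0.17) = -5.17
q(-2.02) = -12.51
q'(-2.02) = 17.61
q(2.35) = -34.87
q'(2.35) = -27.84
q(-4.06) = -70.07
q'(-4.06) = 38.82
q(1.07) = -7.75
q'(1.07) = -14.53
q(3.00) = -55.16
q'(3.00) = -34.60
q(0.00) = 1.84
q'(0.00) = -3.40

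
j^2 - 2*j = j*(j - 2)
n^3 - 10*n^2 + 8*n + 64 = (n - 8)*(n - 4)*(n + 2)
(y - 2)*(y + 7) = y^2 + 5*y - 14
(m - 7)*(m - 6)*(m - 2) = m^3 - 15*m^2 + 68*m - 84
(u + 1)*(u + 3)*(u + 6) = u^3 + 10*u^2 + 27*u + 18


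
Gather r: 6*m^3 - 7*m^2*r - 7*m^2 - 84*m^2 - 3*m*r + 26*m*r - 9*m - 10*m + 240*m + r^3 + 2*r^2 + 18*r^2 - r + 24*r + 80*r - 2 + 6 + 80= 6*m^3 - 91*m^2 + 221*m + r^3 + 20*r^2 + r*(-7*m^2 + 23*m + 103) + 84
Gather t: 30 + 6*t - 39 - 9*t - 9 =-3*t - 18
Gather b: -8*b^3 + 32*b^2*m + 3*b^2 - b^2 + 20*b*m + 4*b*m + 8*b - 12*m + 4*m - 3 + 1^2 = -8*b^3 + b^2*(32*m + 2) + b*(24*m + 8) - 8*m - 2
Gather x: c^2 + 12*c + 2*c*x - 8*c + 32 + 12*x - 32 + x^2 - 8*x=c^2 + 4*c + x^2 + x*(2*c + 4)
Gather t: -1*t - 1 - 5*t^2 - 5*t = -5*t^2 - 6*t - 1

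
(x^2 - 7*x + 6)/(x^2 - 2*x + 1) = (x - 6)/(x - 1)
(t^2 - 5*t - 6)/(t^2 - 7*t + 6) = (t + 1)/(t - 1)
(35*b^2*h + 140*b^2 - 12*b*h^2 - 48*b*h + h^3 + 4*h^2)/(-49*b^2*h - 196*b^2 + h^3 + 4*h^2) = (-5*b + h)/(7*b + h)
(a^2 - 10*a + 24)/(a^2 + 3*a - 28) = (a - 6)/(a + 7)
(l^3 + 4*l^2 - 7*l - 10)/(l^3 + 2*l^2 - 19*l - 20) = (l - 2)/(l - 4)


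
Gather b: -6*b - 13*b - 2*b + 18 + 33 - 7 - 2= 42 - 21*b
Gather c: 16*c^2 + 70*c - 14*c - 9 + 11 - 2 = 16*c^2 + 56*c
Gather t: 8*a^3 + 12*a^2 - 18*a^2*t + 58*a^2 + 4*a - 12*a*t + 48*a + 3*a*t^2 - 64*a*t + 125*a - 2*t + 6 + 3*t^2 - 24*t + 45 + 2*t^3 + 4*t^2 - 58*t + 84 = 8*a^3 + 70*a^2 + 177*a + 2*t^3 + t^2*(3*a + 7) + t*(-18*a^2 - 76*a - 84) + 135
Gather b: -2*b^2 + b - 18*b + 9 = -2*b^2 - 17*b + 9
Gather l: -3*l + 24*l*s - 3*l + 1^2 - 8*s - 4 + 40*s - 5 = l*(24*s - 6) + 32*s - 8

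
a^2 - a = a*(a - 1)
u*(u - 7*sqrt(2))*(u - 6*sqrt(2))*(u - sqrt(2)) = u^4 - 14*sqrt(2)*u^3 + 110*u^2 - 84*sqrt(2)*u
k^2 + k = k*(k + 1)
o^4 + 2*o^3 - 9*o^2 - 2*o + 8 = (o - 2)*(o - 1)*(o + 1)*(o + 4)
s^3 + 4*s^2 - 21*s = s*(s - 3)*(s + 7)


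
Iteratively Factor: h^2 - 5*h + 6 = (h - 3)*(h - 2)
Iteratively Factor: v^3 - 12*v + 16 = (v - 2)*(v^2 + 2*v - 8) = (v - 2)*(v + 4)*(v - 2)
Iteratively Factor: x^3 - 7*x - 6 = (x + 1)*(x^2 - x - 6) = (x + 1)*(x + 2)*(x - 3)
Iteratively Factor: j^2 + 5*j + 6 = (j + 2)*(j + 3)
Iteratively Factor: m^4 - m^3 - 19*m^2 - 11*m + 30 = (m - 5)*(m^3 + 4*m^2 + m - 6) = (m - 5)*(m - 1)*(m^2 + 5*m + 6) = (m - 5)*(m - 1)*(m + 3)*(m + 2)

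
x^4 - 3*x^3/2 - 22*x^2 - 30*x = x*(x - 6)*(x + 2)*(x + 5/2)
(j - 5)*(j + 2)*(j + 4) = j^3 + j^2 - 22*j - 40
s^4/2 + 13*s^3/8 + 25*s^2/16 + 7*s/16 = s*(s/2 + 1/2)*(s + 1/2)*(s + 7/4)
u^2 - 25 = (u - 5)*(u + 5)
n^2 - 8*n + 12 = (n - 6)*(n - 2)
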